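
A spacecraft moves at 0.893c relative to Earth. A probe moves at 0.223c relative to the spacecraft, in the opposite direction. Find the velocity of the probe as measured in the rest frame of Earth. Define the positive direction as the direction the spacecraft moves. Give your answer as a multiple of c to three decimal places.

With v = 0.893 and u' = -0.223 (in units of c),
u = (u' + v)/(1 + u'v/c²):
u = (-0.223 + 0.893) / (1 + (-0.223)·0.893) = 0.6700/0.8009 = 0.8366

+0.837c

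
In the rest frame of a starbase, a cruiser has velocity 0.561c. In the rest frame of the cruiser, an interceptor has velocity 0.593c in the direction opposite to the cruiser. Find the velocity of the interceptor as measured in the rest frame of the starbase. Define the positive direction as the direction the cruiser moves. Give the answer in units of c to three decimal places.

-0.048c

With v = 0.561 and u' = -0.593 (in units of c),
u = (u' + v)/(1 + u'v/c²):
u = (-0.593 + 0.561) / (1 + (-0.593)·0.561) = -0.0320/0.6673 = -0.0480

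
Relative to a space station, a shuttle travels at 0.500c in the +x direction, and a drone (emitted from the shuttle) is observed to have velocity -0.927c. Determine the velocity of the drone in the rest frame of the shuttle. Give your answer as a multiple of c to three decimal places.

Invert the composition law: u' = (u − v)/(1 − uv/c²).
u' = (-0.927 − 0.500) / (1 − (-0.927)(0.500)) = -1.4270/1.4635 = -0.9751.

-0.975c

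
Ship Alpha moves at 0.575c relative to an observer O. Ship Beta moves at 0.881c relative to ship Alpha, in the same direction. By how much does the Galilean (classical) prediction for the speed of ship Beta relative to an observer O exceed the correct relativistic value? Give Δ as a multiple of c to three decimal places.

Δ = 0.490c

Galilean: u_cl = 0.881 + 0.575 = 1.4560.
Relativistic: u_rel = (0.881 + 0.575) / (1 + 0.881·0.575) = 1.4560/1.5066 = 0.9664.
Δ = 1.4560 − 0.9664 = 0.4896.
(The classical prediction exceeds c; the relativistic result does not.)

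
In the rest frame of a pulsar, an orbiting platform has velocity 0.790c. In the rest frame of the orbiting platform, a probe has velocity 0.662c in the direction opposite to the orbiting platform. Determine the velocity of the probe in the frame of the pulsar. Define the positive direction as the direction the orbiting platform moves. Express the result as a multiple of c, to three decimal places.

+0.268c

With v = 0.790 and u' = -0.662 (in units of c),
u = (u' + v)/(1 + u'v/c²):
u = (-0.662 + 0.790) / (1 + (-0.662)·0.790) = 0.1280/0.4770 = 0.2683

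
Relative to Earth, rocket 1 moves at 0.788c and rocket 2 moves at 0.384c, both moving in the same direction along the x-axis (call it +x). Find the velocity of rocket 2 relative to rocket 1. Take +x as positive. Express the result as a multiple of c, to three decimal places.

β_A = 0.788, β_B = 0.384.
Transform to A's frame with the inverse velocity-addition law: u' = (u − v)/(1 − uv/c²), taking u = β_B and v = β_A.
u' = (0.384 − 0.788) / (1 − (0.788)(0.384)) = -0.4040/0.6974 = -0.5793.

-0.579c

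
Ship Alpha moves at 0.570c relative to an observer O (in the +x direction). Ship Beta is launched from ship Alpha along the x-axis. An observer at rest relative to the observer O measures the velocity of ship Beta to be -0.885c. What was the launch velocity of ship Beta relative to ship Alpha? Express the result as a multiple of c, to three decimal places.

-0.967c

Invert the composition law: u' = (u − v)/(1 − uv/c²).
u' = (-0.885 − 0.570) / (1 − (-0.885)(0.570)) = -1.4550/1.5045 = -0.9671.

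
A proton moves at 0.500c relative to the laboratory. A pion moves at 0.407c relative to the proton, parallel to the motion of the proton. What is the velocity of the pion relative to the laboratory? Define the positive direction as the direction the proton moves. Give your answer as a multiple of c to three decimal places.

0.754c

With v = 0.500 and u' = 0.407 (in units of c),
u = (u' + v)/(1 + u'v/c²):
u = (0.407 + 0.500) / (1 + 0.407·0.500) = 0.9070/1.2035 = 0.7536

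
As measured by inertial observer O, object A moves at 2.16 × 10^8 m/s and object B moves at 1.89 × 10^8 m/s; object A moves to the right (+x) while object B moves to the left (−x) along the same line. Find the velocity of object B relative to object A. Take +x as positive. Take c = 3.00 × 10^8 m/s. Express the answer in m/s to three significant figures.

-2.79 × 10^8 m/s

β_A = 0.720, β_B = -0.630 (dividing each by c = 3.00 × 10^8 m/s).
Transform to A's frame with the inverse velocity-addition law: u' = (u − v)/(1 − uv/c²), taking u = β_B and v = β_A.
u' = (-0.630 − 0.720) / (1 − (0.720)(-0.630)) = -1.3500/1.4536 = -0.9287.
u' = -0.9287 × 3.00 × 10^8 m/s.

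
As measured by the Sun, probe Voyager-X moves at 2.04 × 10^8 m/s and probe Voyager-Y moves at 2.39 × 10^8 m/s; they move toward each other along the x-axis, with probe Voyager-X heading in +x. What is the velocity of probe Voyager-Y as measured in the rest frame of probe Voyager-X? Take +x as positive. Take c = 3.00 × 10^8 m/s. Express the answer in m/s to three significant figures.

-2.87 × 10^8 m/s

β_A = 0.680, β_B = -0.797 (dividing each by c = 3.00 × 10^8 m/s).
Transform to A's frame with the inverse velocity-addition law: u' = (u − v)/(1 − uv/c²), taking u = β_B and v = β_A.
u' = (-0.797 − 0.680) / (1 − (0.680)(-0.797)) = -1.4767/1.5417 = -0.9578.
u' = -0.9578 × 3.00 × 10^8 m/s.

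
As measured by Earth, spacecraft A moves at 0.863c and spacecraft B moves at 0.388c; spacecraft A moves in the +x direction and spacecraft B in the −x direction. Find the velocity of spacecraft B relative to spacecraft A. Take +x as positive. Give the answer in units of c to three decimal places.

β_A = 0.863, β_B = -0.388.
Transform to A's frame with the inverse velocity-addition law: u' = (u − v)/(1 − uv/c²), taking u = β_B and v = β_A.
u' = (-0.388 − 0.863) / (1 − (0.863)(-0.388)) = -1.2510/1.3348 = -0.9372.

-0.937c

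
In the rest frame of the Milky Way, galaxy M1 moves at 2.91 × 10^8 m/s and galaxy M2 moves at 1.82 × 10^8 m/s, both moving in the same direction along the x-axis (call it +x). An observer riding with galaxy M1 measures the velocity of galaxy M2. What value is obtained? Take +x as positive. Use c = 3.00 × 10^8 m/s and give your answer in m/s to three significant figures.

-2.65 × 10^8 m/s

β_A = 0.970, β_B = 0.607 (dividing each by c = 3.00 × 10^8 m/s).
Transform to A's frame with the inverse velocity-addition law: u' = (u − v)/(1 − uv/c²), taking u = β_B and v = β_A.
u' = (0.607 − 0.970) / (1 − (0.970)(0.607)) = -0.3633/0.4115 = -0.8829.
u' = -0.8829 × 3.00 × 10^8 m/s.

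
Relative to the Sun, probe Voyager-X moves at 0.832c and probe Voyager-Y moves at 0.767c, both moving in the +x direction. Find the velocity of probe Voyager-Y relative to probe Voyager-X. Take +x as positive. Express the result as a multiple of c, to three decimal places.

-0.180c

β_A = 0.832, β_B = 0.767.
Transform to A's frame with the inverse velocity-addition law: u' = (u − v)/(1 − uv/c²), taking u = β_B and v = β_A.
u' = (0.767 − 0.832) / (1 − (0.832)(0.767)) = -0.0650/0.3619 = -0.1796.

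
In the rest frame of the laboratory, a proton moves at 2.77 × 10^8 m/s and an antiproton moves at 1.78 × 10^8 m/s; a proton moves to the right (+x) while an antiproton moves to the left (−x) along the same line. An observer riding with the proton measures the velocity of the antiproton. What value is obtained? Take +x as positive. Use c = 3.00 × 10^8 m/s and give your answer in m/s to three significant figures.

β_A = 0.923, β_B = -0.593 (dividing each by c = 3.00 × 10^8 m/s).
Transform to A's frame with the inverse velocity-addition law: u' = (u − v)/(1 − uv/c²), taking u = β_B and v = β_A.
u' = (-0.593 − 0.923) / (1 − (0.923)(-0.593)) = -1.5167/1.5478 = -0.9799.
u' = -0.9799 × 3.00 × 10^8 m/s.

-2.94 × 10^8 m/s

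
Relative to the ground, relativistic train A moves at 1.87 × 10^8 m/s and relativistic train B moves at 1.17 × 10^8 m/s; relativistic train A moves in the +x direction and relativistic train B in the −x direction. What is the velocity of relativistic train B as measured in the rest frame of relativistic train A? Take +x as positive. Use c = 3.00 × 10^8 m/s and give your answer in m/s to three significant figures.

-2.45 × 10^8 m/s

β_A = 0.623, β_B = -0.390 (dividing each by c = 3.00 × 10^8 m/s).
Transform to A's frame with the inverse velocity-addition law: u' = (u − v)/(1 − uv/c²), taking u = β_B and v = β_A.
u' = (-0.390 − 0.623) / (1 − (0.623)(-0.390)) = -1.0133/1.2431 = -0.8152.
u' = -0.8152 × 3.00 × 10^8 m/s.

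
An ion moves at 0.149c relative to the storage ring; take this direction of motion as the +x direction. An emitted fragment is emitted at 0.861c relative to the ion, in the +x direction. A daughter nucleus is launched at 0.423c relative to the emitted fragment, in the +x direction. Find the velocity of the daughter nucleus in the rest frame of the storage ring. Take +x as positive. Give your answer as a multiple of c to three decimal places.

Apply u = (u' + v)/(1 + u'v/c²) successively, working outward toward the storage ring.
Start: velocity of the ion relative to the storage ring = 0.1490c.
Compose with the emitted fragment (u' = 0.861 in the ion frame): u_1 = (0.861 + 0.149) / (1 + 0.861·0.149) = 1.0100/1.1283 = 0.8952.
Compose with the daughter nucleus (u' = 0.423 in the emitted fragment frame): u_2 = (0.423 + 0.895) / (1 + 0.423·0.895) = 1.3182/1.3787 = 0.9561.

0.956c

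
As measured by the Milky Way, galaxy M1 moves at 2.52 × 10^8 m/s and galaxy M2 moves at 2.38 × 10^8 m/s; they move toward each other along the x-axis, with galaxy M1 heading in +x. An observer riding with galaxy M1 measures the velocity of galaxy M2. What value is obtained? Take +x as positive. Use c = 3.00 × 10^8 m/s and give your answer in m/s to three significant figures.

β_A = 0.840, β_B = -0.793 (dividing each by c = 3.00 × 10^8 m/s).
Transform to A's frame with the inverse velocity-addition law: u' = (u − v)/(1 − uv/c²), taking u = β_B and v = β_A.
u' = (-0.793 − 0.840) / (1 − (0.840)(-0.793)) = -1.6333/1.6664 = -0.9802.
u' = -0.9802 × 3.00 × 10^8 m/s.

-2.94 × 10^8 m/s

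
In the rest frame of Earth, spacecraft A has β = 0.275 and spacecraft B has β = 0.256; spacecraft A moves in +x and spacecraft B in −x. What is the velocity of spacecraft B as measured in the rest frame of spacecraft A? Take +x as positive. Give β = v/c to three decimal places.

β_A = 0.275, β_B = -0.256.
Transform to A's frame with the inverse velocity-addition law: u' = (u − v)/(1 − uv/c²), taking u = β_B and v = β_A.
u' = (-0.256 − 0.275) / (1 − (0.275)(-0.256)) = -0.5310/1.0704 = -0.4961.

β = -0.496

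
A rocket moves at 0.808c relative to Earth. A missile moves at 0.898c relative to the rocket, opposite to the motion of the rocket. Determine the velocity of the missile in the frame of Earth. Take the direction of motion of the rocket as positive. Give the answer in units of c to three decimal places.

With v = 0.808 and u' = -0.898 (in units of c),
u = (u' + v)/(1 + u'v/c²):
u = (-0.898 + 0.808) / (1 + (-0.898)·0.808) = -0.0900/0.2744 = -0.3280
(Galilean addition would give -0.090c.)

-0.328c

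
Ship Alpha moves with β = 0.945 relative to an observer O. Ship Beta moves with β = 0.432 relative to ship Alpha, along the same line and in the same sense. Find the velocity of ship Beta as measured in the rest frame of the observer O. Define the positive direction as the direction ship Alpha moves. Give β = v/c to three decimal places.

β = 0.978

With v = 0.945 and u' = 0.432 (in units of c),
u = (u' + v)/(1 + u'v/c²):
u = (0.432 + 0.945) / (1 + 0.432·0.945) = 1.3770/1.4082 = 0.9778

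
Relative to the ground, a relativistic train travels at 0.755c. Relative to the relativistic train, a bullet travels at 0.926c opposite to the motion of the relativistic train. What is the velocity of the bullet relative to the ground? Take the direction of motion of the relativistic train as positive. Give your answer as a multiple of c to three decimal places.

With v = 0.755 and u' = -0.926 (in units of c),
u = (u' + v)/(1 + u'v/c²):
u = (-0.926 + 0.755) / (1 + (-0.926)·0.755) = -0.1710/0.3009 = -0.5684

-0.568c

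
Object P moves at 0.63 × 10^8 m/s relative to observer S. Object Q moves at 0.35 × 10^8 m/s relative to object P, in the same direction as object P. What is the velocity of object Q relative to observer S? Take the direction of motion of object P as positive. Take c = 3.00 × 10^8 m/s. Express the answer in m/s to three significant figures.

9.57 × 10^7 m/s

In units of c (dividing by 3.00 × 10^8 m/s): v = 0.210, u' = 0.117.
u = (u' + v)/(1 + u'v/c²):
u = (0.117 + 0.210) / (1 + 0.117·0.210) = 0.3267/1.0245 = 0.3189
(Galilean addition would give +0.327c.)
Converting back: u = 0.3189 × 3.00 × 10^8 m/s.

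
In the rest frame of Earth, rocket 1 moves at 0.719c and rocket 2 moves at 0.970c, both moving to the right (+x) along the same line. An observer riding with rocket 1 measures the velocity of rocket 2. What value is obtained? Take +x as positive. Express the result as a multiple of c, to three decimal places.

β_A = 0.719, β_B = 0.970.
Transform to A's frame with the inverse velocity-addition law: u' = (u − v)/(1 − uv/c²), taking u = β_B and v = β_A.
u' = (0.970 − 0.719) / (1 − (0.719)(0.970)) = 0.2510/0.3026 = 0.8296.

+0.830c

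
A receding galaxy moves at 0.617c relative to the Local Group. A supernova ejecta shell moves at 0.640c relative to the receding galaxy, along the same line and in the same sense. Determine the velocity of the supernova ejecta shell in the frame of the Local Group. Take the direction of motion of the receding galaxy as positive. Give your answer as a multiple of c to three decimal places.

0.901c

With v = 0.617 and u' = 0.640 (in units of c),
u = (u' + v)/(1 + u'v/c²):
u = (0.640 + 0.617) / (1 + 0.640·0.617) = 1.2570/1.3949 = 0.9012
(Galilean addition would give +1.257c, exceeding c.)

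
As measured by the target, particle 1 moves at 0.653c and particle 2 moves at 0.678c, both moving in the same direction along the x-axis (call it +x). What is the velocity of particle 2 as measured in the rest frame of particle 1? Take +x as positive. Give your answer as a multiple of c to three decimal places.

β_A = 0.653, β_B = 0.678.
Transform to A's frame with the inverse velocity-addition law: u' = (u − v)/(1 − uv/c²), taking u = β_B and v = β_A.
u' = (0.678 − 0.653) / (1 − (0.653)(0.678)) = 0.0250/0.5573 = 0.0449.

+0.045c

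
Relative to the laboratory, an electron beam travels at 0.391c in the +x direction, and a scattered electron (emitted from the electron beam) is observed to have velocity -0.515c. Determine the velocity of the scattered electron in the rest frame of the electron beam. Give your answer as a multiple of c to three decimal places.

-0.754c

Invert the composition law: u' = (u − v)/(1 − uv/c²).
u' = (-0.515 − 0.391) / (1 − (-0.515)(0.391)) = -0.9060/1.2014 = -0.7541.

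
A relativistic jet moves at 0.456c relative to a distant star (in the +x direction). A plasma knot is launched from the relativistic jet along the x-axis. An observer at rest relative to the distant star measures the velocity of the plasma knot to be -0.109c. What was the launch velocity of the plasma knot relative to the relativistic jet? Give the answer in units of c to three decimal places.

-0.538c

Invert the composition law: u' = (u − v)/(1 − uv/c²).
u' = (-0.109 − 0.456) / (1 − (-0.109)(0.456)) = -0.5650/1.0497 = -0.5382.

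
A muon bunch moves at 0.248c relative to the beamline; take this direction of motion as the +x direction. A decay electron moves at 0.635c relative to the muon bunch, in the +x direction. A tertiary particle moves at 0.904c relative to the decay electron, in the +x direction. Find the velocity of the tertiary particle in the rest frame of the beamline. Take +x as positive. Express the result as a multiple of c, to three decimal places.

Apply u = (u' + v)/(1 + u'v/c²) successively, working outward toward the beamline.
Start: velocity of the muon bunch relative to the beamline = 0.2480c.
Compose with the decay electron (u' = 0.635 in the muon bunch frame): u_1 = (0.635 + 0.248) / (1 + 0.635·0.248) = 0.8830/1.1575 = 0.7629.
Compose with the tertiary particle (u' = 0.904 in the decay electron frame): u_2 = (0.904 + 0.763) / (1 + 0.904·0.763) = 1.6669/1.6896 = 0.9865.

0.987c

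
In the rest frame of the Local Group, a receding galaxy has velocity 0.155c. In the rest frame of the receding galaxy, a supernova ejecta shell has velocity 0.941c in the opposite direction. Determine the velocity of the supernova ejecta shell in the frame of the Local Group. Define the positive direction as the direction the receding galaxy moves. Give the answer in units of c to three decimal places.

With v = 0.155 and u' = -0.941 (in units of c),
u = (u' + v)/(1 + u'v/c²):
u = (-0.941 + 0.155) / (1 + (-0.941)·0.155) = -0.7860/0.8541 = -0.9202

-0.920c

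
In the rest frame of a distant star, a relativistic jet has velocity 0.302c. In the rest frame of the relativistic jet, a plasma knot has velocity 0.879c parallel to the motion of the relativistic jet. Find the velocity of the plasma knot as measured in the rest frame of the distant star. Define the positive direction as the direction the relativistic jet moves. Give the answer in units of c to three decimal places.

0.933c

With v = 0.302 and u' = 0.879 (in units of c),
u = (u' + v)/(1 + u'v/c²):
u = (0.879 + 0.302) / (1 + 0.879·0.302) = 1.1810/1.2655 = 0.9333
(Galilean addition would give +1.181c, exceeding c.)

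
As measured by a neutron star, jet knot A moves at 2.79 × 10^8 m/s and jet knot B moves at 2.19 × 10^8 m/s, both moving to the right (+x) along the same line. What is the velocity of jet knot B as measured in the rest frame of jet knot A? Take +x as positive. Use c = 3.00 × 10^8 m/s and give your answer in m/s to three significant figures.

-1.87 × 10^8 m/s

β_A = 0.930, β_B = 0.730 (dividing each by c = 3.00 × 10^8 m/s).
Transform to A's frame with the inverse velocity-addition law: u' = (u − v)/(1 − uv/c²), taking u = β_B and v = β_A.
u' = (0.730 − 0.930) / (1 − (0.930)(0.730)) = -0.2000/0.3211 = -0.6229.
u' = -0.6229 × 3.00 × 10^8 m/s.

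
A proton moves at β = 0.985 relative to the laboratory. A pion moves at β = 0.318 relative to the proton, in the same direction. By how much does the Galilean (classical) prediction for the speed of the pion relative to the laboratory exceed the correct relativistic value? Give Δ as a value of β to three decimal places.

Δ = 0.311

Galilean: u_cl = 0.318 + 0.985 = 1.3030.
Relativistic: u_rel = (0.318 + 0.985) / (1 + 0.318·0.985) = 1.3030/1.3132 = 0.9922.
Δ = 1.3030 − 0.9922 = 0.3108.
(The classical prediction exceeds c; the relativistic result does not.)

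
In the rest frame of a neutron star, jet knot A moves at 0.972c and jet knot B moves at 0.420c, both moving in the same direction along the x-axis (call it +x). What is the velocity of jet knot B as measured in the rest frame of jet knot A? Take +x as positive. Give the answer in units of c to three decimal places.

-0.933c

β_A = 0.972, β_B = 0.420.
Transform to A's frame with the inverse velocity-addition law: u' = (u − v)/(1 − uv/c²), taking u = β_B and v = β_A.
u' = (0.420 − 0.972) / (1 − (0.972)(0.420)) = -0.5520/0.5918 = -0.9328.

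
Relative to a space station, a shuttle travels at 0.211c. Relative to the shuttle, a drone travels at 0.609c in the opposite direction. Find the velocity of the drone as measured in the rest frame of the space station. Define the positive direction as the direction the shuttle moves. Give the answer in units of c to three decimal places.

-0.457c

With v = 0.211 and u' = -0.609 (in units of c),
u = (u' + v)/(1 + u'v/c²):
u = (-0.609 + 0.211) / (1 + (-0.609)·0.211) = -0.3980/0.8715 = -0.4567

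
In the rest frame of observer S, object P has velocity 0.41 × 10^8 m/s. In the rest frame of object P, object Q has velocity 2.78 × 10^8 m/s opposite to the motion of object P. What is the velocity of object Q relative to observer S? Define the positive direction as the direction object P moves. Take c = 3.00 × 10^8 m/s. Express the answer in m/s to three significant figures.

In units of c (dividing by 3.00 × 10^8 m/s): v = 0.137, u' = -0.927.
u = (u' + v)/(1 + u'v/c²):
u = (-0.927 + 0.137) / (1 + (-0.927)·0.137) = -0.7900/0.8734 = -0.9046
(Galilean addition would give -0.790c.)
Converting back: u = -0.9046 × 3.00 × 10^8 m/s.

-2.71 × 10^8 m/s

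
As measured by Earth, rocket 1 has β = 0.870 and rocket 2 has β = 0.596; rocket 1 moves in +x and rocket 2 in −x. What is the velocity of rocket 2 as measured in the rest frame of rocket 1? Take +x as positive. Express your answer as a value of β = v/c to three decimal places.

β_A = 0.870, β_B = -0.596.
Transform to A's frame with the inverse velocity-addition law: u' = (u − v)/(1 − uv/c²), taking u = β_B and v = β_A.
u' = (-0.596 − 0.870) / (1 − (0.870)(-0.596)) = -1.4660/1.5185 = -0.9654.

β = -0.965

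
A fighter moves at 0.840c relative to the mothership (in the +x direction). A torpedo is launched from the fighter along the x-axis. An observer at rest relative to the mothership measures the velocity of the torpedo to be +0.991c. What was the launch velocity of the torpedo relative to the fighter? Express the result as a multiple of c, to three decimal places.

+0.901c

Invert the composition law: u' = (u − v)/(1 − uv/c²).
u' = (0.991 − 0.840) / (1 − (0.991)(0.840)) = 0.1510/0.1676 = 0.9012.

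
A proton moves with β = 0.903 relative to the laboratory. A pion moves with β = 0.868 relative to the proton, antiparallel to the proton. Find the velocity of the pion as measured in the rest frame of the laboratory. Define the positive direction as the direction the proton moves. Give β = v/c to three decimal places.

β = +0.162

With v = 0.903 and u' = -0.868 (in units of c),
u = (u' + v)/(1 + u'v/c²):
u = (-0.868 + 0.903) / (1 + (-0.868)·0.903) = 0.0350/0.2162 = 0.1619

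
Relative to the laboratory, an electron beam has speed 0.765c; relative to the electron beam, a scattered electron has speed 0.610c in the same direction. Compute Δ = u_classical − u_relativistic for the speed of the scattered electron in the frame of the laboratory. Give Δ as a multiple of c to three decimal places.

Galilean: u_cl = 0.610 + 0.765 = 1.3750.
Relativistic: u_rel = (0.610 + 0.765) / (1 + 0.610·0.765) = 1.3750/1.4667 = 0.9375.
Δ = 1.3750 − 0.9375 = 0.4375.
(The classical prediction exceeds c; the relativistic result does not.)

Δ = 0.437c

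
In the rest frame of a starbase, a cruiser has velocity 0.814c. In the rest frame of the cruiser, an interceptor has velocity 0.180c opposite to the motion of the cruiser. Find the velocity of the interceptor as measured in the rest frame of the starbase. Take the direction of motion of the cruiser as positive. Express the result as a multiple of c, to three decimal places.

+0.743c

With v = 0.814 and u' = -0.180 (in units of c),
u = (u' + v)/(1 + u'v/c²):
u = (-0.180 + 0.814) / (1 + (-0.180)·0.814) = 0.6340/0.8535 = 0.7428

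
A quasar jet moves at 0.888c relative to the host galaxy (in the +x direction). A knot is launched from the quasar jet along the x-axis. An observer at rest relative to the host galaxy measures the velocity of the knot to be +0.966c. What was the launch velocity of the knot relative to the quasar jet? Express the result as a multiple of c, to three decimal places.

+0.549c

Invert the composition law: u' = (u − v)/(1 − uv/c²).
u' = (0.966 − 0.888) / (1 − (0.966)(0.888)) = 0.0780/0.1422 = 0.5486.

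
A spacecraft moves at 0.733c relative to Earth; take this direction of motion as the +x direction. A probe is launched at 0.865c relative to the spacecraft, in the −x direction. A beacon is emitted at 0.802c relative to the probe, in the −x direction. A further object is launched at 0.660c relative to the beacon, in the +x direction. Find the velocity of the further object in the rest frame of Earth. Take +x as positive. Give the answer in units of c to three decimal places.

-0.597c

Apply u = (u' + v)/(1 + u'v/c²) successively, working outward toward Earth.
Start: velocity of the spacecraft relative to Earth = 0.7330c.
Compose with the probe (u' = -0.865 in the spacecraft frame): u_1 = (-0.865 + 0.733) / (1 + (-0.865)·0.733) = -0.1320/0.3660 = -0.3607.
Compose with the beacon (u' = -0.802 in the probe frame): u_2 = (-0.802 + (-0.361)) / (1 + (-0.802)·(-0.361)) = -1.1627/1.2893 = -0.9018.
Compose with the further object (u' = 0.660 in the beacon frame): u_3 = (0.660 + (-0.902)) / (1 + 0.660·(-0.902)) = -0.2418/0.4048 = -0.5974.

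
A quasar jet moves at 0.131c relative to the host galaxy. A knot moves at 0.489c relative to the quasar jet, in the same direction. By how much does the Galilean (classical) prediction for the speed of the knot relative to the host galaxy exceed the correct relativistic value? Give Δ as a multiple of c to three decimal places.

Galilean: u_cl = 0.489 + 0.131 = 0.6200.
Relativistic: u_rel = (0.489 + 0.131) / (1 + 0.489·0.131) = 0.6200/1.0641 = 0.5827.
Δ = 0.6200 − 0.5827 = 0.0373.

Δ = 0.037c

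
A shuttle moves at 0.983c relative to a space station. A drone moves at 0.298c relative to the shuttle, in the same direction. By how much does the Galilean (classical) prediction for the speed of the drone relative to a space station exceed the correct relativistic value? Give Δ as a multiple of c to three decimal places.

Galilean: u_cl = 0.298 + 0.983 = 1.2810.
Relativistic: u_rel = (0.298 + 0.983) / (1 + 0.298·0.983) = 1.2810/1.2929 = 0.9908.
Δ = 1.2810 − 0.9908 = 0.2902.
(The classical prediction exceeds c; the relativistic result does not.)

Δ = 0.290c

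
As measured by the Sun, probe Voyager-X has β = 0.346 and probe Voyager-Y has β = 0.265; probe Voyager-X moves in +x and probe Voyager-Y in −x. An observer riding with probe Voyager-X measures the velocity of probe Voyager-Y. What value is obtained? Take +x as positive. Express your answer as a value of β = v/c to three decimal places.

β_A = 0.346, β_B = -0.265.
Transform to A's frame with the inverse velocity-addition law: u' = (u − v)/(1 − uv/c²), taking u = β_B and v = β_A.
u' = (-0.265 − 0.346) / (1 − (0.346)(-0.265)) = -0.6110/1.0917 = -0.5597.

β = -0.560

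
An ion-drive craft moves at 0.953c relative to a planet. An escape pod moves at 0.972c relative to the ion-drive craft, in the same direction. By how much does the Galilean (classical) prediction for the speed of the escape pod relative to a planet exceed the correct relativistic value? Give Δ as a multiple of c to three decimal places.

Δ = 0.926c

Galilean: u_cl = 0.972 + 0.953 = 1.9250.
Relativistic: u_rel = (0.972 + 0.953) / (1 + 0.972·0.953) = 1.9250/1.9263 = 0.9993.
Δ = 1.9250 − 0.9993 = 0.9257.
(The classical prediction exceeds c; the relativistic result does not.)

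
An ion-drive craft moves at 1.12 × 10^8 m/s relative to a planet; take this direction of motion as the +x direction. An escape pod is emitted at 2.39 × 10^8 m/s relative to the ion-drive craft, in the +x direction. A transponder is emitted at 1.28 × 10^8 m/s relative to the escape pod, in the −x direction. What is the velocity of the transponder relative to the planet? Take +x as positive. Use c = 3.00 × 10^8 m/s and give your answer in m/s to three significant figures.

+2.32 × 10^8 m/s

Apply u = (u' + v)/(1 + u'v/c²) successively, working outward toward the planet.
(Dividing each given speed by c = 3.00 × 10^8 m/s to work in units of c.)
Start: velocity of the ion-drive craft relative to the planet = 0.3733c.
Compose with the escape pod (u' = 0.797 in the ion-drive craft frame): u_1 = (0.797 + 0.373) / (1 + 0.797·0.373) = 1.1700/1.2974 = 0.9018.
Compose with the transponder (u' = -0.427 in the escape pod frame): u_2 = (-0.427 + 0.902) / (1 + (-0.427)·0.902) = 0.4751/0.6152 = 0.7723.
So u = 0.7723 × 3.00 × 10^8 m/s.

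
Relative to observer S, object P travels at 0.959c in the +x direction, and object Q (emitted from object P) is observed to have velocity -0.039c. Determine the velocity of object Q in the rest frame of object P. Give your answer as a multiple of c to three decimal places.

-0.962c

Invert the composition law: u' = (u − v)/(1 − uv/c²).
u' = (-0.039 − 0.959) / (1 − (-0.039)(0.959)) = -0.9980/1.0374 = -0.9620.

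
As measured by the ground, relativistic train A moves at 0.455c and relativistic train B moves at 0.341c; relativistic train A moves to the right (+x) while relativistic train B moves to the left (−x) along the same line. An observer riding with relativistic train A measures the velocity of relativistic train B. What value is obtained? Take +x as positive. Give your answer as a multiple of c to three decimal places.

β_A = 0.455, β_B = -0.341.
Transform to A's frame with the inverse velocity-addition law: u' = (u − v)/(1 − uv/c²), taking u = β_B and v = β_A.
u' = (-0.341 − 0.455) / (1 − (0.455)(-0.341)) = -0.7960/1.1552 = -0.6891.

-0.689c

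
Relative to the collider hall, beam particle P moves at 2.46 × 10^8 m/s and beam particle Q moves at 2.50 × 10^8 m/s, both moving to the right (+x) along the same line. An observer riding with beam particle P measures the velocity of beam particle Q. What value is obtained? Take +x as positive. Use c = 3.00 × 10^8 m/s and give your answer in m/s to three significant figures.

β_A = 0.820, β_B = 0.833 (dividing each by c = 3.00 × 10^8 m/s).
Transform to A's frame with the inverse velocity-addition law: u' = (u − v)/(1 − uv/c²), taking u = β_B and v = β_A.
u' = (0.833 − 0.820) / (1 − (0.820)(0.833)) = 0.0133/0.3167 = 0.0421.
u' = 0.0421 × 3.00 × 10^8 m/s.

+1.26 × 10^7 m/s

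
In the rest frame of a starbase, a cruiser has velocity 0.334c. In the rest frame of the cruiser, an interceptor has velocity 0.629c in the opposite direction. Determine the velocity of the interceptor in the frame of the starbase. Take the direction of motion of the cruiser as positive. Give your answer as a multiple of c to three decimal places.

-0.373c

With v = 0.334 and u' = -0.629 (in units of c),
u = (u' + v)/(1 + u'v/c²):
u = (-0.629 + 0.334) / (1 + (-0.629)·0.334) = -0.2950/0.7899 = -0.3735
(Galilean addition would give -0.295c.)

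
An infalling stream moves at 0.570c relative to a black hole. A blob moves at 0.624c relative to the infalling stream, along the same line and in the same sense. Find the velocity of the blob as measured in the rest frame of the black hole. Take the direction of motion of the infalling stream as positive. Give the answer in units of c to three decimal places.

0.881c

With v = 0.570 and u' = 0.624 (in units of c),
u = (u' + v)/(1 + u'v/c²):
u = (0.624 + 0.570) / (1 + 0.624·0.570) = 1.1940/1.3557 = 0.8807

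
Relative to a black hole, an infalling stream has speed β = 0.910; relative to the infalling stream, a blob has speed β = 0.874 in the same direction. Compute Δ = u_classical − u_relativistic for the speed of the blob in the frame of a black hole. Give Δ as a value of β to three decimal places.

Galilean: u_cl = 0.874 + 0.910 = 1.7840.
Relativistic: u_rel = (0.874 + 0.910) / (1 + 0.874·0.910) = 1.7840/1.7953 = 0.9937.
Δ = 1.7840 − 0.9937 = 0.7903.
(The classical prediction exceeds c; the relativistic result does not.)

Δ = 0.790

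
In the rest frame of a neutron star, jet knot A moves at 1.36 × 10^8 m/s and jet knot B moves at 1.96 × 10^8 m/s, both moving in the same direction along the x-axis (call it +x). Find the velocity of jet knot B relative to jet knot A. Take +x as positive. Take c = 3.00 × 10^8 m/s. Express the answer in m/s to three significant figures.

+8.52 × 10^7 m/s

β_A = 0.453, β_B = 0.653 (dividing each by c = 3.00 × 10^8 m/s).
Transform to A's frame with the inverse velocity-addition law: u' = (u − v)/(1 − uv/c²), taking u = β_B and v = β_A.
u' = (0.653 − 0.453) / (1 − (0.453)(0.653)) = 0.2000/0.7038 = 0.2842.
u' = 0.2842 × 3.00 × 10^8 m/s.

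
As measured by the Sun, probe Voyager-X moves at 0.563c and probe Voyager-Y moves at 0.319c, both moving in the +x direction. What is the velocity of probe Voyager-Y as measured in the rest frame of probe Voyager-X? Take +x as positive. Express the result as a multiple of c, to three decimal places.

-0.297c

β_A = 0.563, β_B = 0.319.
Transform to A's frame with the inverse velocity-addition law: u' = (u − v)/(1 − uv/c²), taking u = β_B and v = β_A.
u' = (0.319 − 0.563) / (1 − (0.563)(0.319)) = -0.2440/0.8204 = -0.2974.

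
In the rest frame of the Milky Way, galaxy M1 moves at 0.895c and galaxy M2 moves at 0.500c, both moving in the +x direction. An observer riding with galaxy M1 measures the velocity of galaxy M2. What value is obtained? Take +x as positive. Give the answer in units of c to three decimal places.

β_A = 0.895, β_B = 0.500.
Transform to A's frame with the inverse velocity-addition law: u' = (u − v)/(1 − uv/c²), taking u = β_B and v = β_A.
u' = (0.500 − 0.895) / (1 − (0.895)(0.500)) = -0.3950/0.5525 = -0.7149.

-0.715c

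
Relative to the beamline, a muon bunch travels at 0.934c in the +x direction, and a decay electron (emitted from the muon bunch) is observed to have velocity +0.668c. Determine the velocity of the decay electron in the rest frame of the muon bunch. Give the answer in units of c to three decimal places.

-0.707c

Invert the composition law: u' = (u − v)/(1 − uv/c²).
u' = (0.668 − 0.934) / (1 − (0.668)(0.934)) = -0.2660/0.3761 = -0.7073.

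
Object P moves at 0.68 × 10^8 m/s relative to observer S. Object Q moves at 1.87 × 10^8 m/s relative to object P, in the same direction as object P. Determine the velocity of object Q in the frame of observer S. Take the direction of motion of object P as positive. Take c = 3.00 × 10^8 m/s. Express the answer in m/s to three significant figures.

In units of c (dividing by 3.00 × 10^8 m/s): v = 0.227, u' = 0.623.
u = (u' + v)/(1 + u'v/c²):
u = (0.623 + 0.227) / (1 + 0.623·0.227) = 0.8500/1.1413 = 0.7448
(Galilean addition would give +0.850c.)
Converting back: u = 0.7448 × 3.00 × 10^8 m/s.

2.23 × 10^8 m/s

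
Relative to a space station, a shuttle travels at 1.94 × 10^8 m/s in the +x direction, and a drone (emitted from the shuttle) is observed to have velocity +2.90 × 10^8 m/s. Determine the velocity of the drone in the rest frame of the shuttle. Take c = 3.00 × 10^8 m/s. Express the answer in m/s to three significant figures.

v = 0.647c, u = 0.967c.
Invert the composition law: u' = (u − v)/(1 − uv/c²).
u' = (0.967 − 0.647) / (1 − (0.967)(0.647)) = 0.3200/0.3749 = 0.8536.
u' = 0.8536 × 3.00 × 10^8 m/s.

+2.56 × 10^8 m/s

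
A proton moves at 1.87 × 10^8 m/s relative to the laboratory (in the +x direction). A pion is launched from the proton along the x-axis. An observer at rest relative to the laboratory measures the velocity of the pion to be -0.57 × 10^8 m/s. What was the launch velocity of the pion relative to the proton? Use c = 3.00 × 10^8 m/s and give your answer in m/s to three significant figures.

v = 0.623c, u = -0.190c.
Invert the composition law: u' = (u − v)/(1 − uv/c²).
u' = (-0.190 − 0.623) / (1 − (-0.190)(0.623)) = -0.8133/1.1184 = -0.7272.
u' = -0.7272 × 3.00 × 10^8 m/s.

-2.18 × 10^8 m/s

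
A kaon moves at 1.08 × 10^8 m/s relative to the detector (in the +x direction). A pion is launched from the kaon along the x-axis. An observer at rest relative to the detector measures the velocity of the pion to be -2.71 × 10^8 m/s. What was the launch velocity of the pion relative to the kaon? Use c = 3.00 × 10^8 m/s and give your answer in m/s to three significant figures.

v = 0.360c, u = -0.903c.
Invert the composition law: u' = (u − v)/(1 − uv/c²).
u' = (-0.903 − 0.360) / (1 − (-0.903)(0.360)) = -1.2633/1.3252 = -0.9533.
u' = -0.9533 × 3.00 × 10^8 m/s.

-2.86 × 10^8 m/s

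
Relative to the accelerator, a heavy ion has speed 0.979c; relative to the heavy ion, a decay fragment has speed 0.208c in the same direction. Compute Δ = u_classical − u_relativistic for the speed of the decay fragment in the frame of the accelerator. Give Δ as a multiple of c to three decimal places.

Δ = 0.201c

Galilean: u_cl = 0.208 + 0.979 = 1.1870.
Relativistic: u_rel = (0.208 + 0.979) / (1 + 0.208·0.979) = 1.1870/1.2036 = 0.9862.
Δ = 1.1870 − 0.9862 = 0.2008.
(The classical prediction exceeds c; the relativistic result does not.)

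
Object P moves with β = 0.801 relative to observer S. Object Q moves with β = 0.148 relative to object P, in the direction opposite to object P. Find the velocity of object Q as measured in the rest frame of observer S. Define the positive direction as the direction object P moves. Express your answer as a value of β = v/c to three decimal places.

With v = 0.801 and u' = -0.148 (in units of c),
u = (u' + v)/(1 + u'v/c²):
u = (-0.148 + 0.801) / (1 + (-0.148)·0.801) = 0.6530/0.8815 = 0.7408
(Galilean addition would give +0.653c.)

β = +0.741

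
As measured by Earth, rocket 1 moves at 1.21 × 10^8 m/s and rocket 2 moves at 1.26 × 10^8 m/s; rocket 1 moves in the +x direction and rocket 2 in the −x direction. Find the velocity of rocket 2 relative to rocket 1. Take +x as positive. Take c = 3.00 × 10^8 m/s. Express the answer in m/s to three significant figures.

-2.11 × 10^8 m/s

β_A = 0.403, β_B = -0.420 (dividing each by c = 3.00 × 10^8 m/s).
Transform to A's frame with the inverse velocity-addition law: u' = (u − v)/(1 − uv/c²), taking u = β_B and v = β_A.
u' = (-0.420 − 0.403) / (1 − (0.403)(-0.420)) = -0.8233/1.1694 = -0.7041.
u' = -0.7041 × 3.00 × 10^8 m/s.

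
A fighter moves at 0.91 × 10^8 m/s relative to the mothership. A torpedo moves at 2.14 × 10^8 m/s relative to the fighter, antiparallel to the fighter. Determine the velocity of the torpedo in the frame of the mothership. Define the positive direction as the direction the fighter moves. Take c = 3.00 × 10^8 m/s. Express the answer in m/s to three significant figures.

In units of c (dividing by 3.00 × 10^8 m/s): v = 0.303, u' = -0.713.
u = (u' + v)/(1 + u'v/c²):
u = (-0.713 + 0.303) / (1 + (-0.713)·0.303) = -0.4100/0.7836 = -0.5232
(Galilean addition would give -0.410c.)
Converting back: u = -0.5232 × 3.00 × 10^8 m/s.

-1.57 × 10^8 m/s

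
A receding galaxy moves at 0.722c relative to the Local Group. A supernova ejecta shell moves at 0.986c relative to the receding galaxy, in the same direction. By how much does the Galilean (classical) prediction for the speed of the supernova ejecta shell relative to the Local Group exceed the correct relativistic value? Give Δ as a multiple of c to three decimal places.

Δ = 0.710c

Galilean: u_cl = 0.986 + 0.722 = 1.7080.
Relativistic: u_rel = (0.986 + 0.722) / (1 + 0.986·0.722) = 1.7080/1.7119 = 0.9977.
Δ = 1.7080 − 0.9977 = 0.7103.
(The classical prediction exceeds c; the relativistic result does not.)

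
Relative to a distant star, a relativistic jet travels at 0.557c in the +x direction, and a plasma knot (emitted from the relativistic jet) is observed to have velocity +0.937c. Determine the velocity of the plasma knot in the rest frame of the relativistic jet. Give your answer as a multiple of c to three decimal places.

+0.795c

Invert the composition law: u' = (u − v)/(1 − uv/c²).
u' = (0.937 − 0.557) / (1 − (0.937)(0.557)) = 0.3800/0.4781 = 0.7948.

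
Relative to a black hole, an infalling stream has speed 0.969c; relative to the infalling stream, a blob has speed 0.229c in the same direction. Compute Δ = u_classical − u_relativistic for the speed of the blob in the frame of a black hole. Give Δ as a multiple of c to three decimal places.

Galilean: u_cl = 0.229 + 0.969 = 1.1980.
Relativistic: u_rel = (0.229 + 0.969) / (1 + 0.229·0.969) = 1.1980/1.2219 = 0.9804.
Δ = 1.1980 − 0.9804 = 0.2176.
(The classical prediction exceeds c; the relativistic result does not.)

Δ = 0.218c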